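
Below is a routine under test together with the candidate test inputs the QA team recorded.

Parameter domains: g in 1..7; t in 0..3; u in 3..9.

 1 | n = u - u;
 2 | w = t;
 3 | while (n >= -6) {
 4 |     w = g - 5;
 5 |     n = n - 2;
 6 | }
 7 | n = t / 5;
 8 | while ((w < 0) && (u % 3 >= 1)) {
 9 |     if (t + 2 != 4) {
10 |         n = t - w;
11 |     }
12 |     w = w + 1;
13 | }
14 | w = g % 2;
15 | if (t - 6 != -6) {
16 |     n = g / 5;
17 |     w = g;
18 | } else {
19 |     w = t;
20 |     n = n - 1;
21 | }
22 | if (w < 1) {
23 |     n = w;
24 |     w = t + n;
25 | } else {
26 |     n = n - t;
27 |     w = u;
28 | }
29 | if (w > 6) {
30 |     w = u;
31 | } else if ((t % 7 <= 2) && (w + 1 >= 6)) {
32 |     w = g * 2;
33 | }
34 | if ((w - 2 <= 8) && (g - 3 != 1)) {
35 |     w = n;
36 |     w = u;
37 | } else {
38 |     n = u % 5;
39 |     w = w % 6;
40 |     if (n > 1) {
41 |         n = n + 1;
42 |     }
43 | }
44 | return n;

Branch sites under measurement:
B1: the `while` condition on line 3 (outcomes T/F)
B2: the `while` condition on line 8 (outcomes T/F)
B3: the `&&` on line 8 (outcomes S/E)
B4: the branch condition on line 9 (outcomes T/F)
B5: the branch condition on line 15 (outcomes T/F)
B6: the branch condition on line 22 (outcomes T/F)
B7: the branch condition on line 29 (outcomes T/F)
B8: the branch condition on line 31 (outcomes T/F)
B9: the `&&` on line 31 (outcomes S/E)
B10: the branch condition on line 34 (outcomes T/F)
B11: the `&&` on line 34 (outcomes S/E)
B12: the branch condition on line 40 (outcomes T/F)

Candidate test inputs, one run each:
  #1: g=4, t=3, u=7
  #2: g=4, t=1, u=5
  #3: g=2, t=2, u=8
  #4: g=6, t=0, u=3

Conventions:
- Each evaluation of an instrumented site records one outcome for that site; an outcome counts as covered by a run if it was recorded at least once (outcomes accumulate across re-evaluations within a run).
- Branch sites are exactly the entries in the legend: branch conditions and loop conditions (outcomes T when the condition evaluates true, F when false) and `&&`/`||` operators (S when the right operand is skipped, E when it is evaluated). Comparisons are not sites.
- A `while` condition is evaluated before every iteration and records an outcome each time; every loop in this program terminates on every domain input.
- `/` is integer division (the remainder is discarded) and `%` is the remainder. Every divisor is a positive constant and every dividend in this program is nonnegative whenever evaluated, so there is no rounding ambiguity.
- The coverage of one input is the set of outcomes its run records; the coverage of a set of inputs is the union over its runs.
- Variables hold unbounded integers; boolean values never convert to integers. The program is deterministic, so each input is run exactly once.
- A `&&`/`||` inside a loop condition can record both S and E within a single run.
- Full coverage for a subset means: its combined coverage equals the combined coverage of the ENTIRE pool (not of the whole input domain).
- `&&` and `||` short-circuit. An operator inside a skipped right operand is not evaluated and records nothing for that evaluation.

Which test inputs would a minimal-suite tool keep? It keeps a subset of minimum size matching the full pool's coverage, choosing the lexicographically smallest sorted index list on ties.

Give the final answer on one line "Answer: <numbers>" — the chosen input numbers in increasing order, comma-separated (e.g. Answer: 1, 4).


run #1 (g=4, t=3, u=7) records B1=T, B1=F, B2=T, B2=F, B3=S, B3=E, B4=T, B5=T, B6=F, B7=T, B10=F, B11=E, B12=T
run #2 (g=4, t=1, u=5) records B1=T, B1=F, B2=T, B2=F, B3=S, B3=E, B4=T, B5=T, B6=F, B7=F, B8=T, B9=E, B10=F, B11=E, B12=F
run #3 (g=2, t=2, u=8) records B1=T, B1=F, B2=T, B2=F, B3=S, B3=E, B4=F, B5=T, B6=F, B7=T, B10=T, B11=E
run #4 (g=6, t=0, u=3) records B1=T, B1=F, B2=F, B3=S, B5=F, B6=T, B7=F, B8=F, B9=E, B10=T, B11=E
together the pool reaches 22 outcomes: B1=T, B1=F, B2=T, B2=F, B3=S, B3=E, B4=T, B4=F, B5=T, B5=F, B6=T, B6=F, B7=T, B7=F, B8=T, B8=F, B9=E, B10=T, B10=F, B11=E, B12=T, B12=F
every size-1 subset falls short of the 22 outcomes (best: 15/22)
every size-2 subset falls short of the 22 outcomes (best: 19/22)
every size-3 subset falls short of the 22 outcomes (best: 21/22)
inputs {1, 2, 3, 4} (size 4) cover everything; no size-4 subset with a lexicographically smaller index list covers all 22
Answer: 1, 2, 3, 4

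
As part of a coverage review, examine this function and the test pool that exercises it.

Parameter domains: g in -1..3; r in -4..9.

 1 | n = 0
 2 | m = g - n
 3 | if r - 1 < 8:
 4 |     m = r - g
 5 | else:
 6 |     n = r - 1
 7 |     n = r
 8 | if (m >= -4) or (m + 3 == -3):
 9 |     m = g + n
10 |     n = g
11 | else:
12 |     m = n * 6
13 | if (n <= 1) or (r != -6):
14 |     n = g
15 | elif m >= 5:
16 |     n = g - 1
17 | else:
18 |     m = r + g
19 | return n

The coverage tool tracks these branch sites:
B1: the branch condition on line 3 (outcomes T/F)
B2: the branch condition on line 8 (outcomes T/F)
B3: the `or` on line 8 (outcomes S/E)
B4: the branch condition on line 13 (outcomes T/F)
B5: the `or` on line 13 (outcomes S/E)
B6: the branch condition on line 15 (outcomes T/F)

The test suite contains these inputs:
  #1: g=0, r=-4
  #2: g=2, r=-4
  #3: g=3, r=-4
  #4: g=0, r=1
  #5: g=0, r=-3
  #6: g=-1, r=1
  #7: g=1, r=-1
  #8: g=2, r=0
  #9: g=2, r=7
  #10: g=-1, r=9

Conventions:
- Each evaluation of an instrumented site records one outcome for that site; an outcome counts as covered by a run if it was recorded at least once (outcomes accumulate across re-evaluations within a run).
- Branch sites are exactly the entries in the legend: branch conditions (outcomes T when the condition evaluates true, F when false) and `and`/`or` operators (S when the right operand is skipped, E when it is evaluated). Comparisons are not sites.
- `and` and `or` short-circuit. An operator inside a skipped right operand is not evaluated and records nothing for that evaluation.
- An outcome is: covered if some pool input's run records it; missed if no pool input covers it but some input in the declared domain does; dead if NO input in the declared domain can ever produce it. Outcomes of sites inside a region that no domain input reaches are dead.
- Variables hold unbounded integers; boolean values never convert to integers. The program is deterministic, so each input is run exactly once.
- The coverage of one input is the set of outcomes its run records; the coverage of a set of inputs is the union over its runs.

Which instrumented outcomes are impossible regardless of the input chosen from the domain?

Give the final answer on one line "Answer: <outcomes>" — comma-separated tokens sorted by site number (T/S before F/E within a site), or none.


sweeping the full domain (70 inputs) for each outcome:
  B4=F: no domain input ever produces it -> dead
  B6=T: no domain input ever produces it -> dead
  B6=F: no domain input ever produces it -> dead
  reachable outcomes have witnesses, e.g. B1=T (e.g. g=-1, r=-4), B1=F (e.g. g=-1, r=9), B2=T (e.g. g=-1, r=-4), B2=F (e.g. g=1, r=-4)
Answer: B4=F, B6=T, B6=F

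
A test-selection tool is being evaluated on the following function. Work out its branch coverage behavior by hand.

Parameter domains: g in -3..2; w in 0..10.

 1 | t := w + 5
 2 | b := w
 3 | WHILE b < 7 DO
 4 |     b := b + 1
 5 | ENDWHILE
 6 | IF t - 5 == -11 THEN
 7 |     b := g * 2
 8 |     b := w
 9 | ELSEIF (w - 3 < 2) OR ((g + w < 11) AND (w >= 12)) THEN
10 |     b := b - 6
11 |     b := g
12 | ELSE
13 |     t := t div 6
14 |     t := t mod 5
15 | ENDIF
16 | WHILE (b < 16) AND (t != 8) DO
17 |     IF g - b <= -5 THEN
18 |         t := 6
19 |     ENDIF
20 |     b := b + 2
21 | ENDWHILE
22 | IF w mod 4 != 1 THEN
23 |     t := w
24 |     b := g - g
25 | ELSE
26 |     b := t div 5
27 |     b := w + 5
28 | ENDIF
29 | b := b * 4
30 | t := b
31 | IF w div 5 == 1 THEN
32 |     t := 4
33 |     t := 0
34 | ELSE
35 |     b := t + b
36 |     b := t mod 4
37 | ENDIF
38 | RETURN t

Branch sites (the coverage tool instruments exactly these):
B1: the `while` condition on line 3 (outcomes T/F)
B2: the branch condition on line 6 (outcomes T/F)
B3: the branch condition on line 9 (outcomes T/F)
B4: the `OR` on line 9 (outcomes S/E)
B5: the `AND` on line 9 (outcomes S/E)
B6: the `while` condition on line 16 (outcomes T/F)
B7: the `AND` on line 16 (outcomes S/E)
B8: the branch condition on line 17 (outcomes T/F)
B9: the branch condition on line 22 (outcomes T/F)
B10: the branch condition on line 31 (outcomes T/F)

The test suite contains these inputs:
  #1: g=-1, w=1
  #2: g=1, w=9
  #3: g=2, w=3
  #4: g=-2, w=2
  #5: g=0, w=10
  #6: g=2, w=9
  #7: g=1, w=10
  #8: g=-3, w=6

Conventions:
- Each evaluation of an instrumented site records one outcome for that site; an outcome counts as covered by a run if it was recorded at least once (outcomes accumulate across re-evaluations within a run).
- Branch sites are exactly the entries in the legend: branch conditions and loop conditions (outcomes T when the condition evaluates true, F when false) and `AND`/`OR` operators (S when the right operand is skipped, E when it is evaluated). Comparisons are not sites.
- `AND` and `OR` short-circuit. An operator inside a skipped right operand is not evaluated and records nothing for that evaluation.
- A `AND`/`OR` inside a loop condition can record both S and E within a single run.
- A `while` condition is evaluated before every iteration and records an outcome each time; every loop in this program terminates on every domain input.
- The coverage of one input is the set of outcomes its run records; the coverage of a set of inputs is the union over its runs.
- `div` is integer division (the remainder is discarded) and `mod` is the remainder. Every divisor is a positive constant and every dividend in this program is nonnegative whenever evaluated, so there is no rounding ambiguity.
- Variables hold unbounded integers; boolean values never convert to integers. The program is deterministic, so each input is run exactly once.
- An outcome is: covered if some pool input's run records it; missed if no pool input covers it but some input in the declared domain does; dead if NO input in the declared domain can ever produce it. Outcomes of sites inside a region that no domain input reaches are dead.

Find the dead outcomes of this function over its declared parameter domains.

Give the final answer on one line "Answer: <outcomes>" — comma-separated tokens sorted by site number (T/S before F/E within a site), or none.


running all 66 domain inputs and tallying outcomes:
  B2=T: never recorded by any domain input -> dead
  reachable outcomes have witnesses, e.g. B1=T (e.g. g=-3, w=0), B1=F (e.g. g=-3, w=0), B2=F (e.g. g=-3, w=0), B3=T (e.g. g=-3, w=0)
Answer: B2=T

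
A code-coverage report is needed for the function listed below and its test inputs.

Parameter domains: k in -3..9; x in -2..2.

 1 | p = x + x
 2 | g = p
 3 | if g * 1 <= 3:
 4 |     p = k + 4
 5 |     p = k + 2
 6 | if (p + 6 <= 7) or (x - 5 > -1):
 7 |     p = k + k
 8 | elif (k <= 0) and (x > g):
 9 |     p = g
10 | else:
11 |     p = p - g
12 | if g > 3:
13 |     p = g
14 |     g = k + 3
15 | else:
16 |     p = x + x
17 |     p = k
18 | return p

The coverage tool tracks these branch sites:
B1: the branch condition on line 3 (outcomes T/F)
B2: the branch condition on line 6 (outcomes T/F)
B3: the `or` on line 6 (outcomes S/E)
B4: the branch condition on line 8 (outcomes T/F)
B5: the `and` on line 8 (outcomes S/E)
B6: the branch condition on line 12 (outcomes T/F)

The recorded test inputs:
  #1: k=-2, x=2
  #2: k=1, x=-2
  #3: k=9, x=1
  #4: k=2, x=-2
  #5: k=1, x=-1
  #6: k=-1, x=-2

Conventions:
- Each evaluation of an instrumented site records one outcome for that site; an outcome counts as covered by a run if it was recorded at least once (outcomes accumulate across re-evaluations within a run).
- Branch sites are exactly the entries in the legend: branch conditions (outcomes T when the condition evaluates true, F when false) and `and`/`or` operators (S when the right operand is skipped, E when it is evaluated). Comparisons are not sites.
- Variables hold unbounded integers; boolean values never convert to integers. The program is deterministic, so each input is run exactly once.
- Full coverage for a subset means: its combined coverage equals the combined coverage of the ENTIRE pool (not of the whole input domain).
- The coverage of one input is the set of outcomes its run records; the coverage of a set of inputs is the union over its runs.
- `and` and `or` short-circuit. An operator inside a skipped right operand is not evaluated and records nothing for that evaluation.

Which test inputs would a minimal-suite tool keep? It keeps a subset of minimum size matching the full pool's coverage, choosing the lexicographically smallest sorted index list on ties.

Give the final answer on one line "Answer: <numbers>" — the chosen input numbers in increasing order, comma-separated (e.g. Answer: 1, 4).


run #1 (k=-2, x=2) runs B1->F, B3->E, B2->F, B5->E, B4->F, B6->T; records B1=F, B2=F, B3=E, B4=F, B5=E, B6=T
run #2 (k=1, x=-2) runs B1->T, B3->E, B2->F, B5->S, B4->F, B6->F; records B1=T, B2=F, B3=E, B4=F, B5=S, B6=F
run #3 (k=9, x=1) runs B1->T, B3->E, B2->F, B5->S, B4->F, B6->F; records B1=T, B2=F, B3=E, B4=F, B5=S, B6=F
run #4 (k=2, x=-2) runs B1->T, B3->E, B2->F, B5->S, B4->F, B6->F; records B1=T, B2=F, B3=E, B4=F, B5=S, B6=F
run #5 (k=1, x=-1) runs B1->T, B3->E, B2->F, B5->S, B4->F, B6->F; records B1=T, B2=F, B3=E, B4=F, B5=S, B6=F
run #6 (k=-1, x=-2) runs B1->T, B3->S, B2->T, B6->F; records B1=T, B2=T, B3=S, B6=F
together the pool reaches 11 outcomes: B1=T, B1=F, B2=T, B2=F, B3=S, B3=E, B4=F, B5=S, B5=E, B6=T, B6=F
every size-1 subset falls short of the 11 outcomes (best: 6/11)
every size-2 subset falls short of the 11 outcomes (best: 10/11)
at size 3, {1, 2, 6} reaches all 11 outcomes; every lexicographically earlier size-3 subset fails
Answer: 1, 2, 6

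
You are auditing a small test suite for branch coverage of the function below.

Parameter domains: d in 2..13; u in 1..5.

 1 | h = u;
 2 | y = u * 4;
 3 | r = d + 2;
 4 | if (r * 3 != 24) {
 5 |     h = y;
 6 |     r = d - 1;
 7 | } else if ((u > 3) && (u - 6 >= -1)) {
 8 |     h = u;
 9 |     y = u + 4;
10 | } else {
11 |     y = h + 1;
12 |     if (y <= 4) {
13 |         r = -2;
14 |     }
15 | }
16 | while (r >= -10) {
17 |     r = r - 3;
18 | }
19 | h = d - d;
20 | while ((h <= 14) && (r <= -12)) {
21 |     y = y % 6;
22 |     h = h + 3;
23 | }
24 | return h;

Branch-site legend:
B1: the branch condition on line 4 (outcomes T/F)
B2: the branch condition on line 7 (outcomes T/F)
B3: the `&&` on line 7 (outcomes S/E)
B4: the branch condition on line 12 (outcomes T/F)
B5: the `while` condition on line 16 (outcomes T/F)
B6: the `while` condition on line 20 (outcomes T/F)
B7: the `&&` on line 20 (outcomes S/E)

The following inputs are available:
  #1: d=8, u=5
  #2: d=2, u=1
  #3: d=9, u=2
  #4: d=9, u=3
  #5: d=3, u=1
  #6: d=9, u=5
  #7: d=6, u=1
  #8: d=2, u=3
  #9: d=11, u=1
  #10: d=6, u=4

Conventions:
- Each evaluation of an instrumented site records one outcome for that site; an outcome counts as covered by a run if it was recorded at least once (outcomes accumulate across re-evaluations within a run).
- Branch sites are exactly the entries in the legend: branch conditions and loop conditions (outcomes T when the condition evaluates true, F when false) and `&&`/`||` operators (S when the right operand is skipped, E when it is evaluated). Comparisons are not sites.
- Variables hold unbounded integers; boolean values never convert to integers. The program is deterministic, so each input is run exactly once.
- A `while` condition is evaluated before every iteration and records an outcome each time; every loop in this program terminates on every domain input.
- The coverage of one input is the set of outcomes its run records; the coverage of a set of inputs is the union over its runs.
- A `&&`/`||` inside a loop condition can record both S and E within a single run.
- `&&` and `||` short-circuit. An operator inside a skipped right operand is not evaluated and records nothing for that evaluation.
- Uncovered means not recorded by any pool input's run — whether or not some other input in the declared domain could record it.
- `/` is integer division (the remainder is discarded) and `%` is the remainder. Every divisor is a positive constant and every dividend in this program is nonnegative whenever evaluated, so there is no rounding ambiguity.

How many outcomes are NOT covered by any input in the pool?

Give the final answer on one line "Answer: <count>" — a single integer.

test 1 (d=8, u=5) fires B1->T, B5->T, B5->T, B5->T, B5->T, B5->T, B5->T, B5->F, B7->E, B6->F; hits B1=T, B5=T, B5=F, B6=F, B7=E
test 2 (d=2, u=1) fires B1->T, B5->T, B5->T, B5->T, B5->T, B5->F, B7->E, B6->F; hits B1=T, B5=T, B5=F, B6=F, B7=E
test 3 (d=9, u=2) fires B1->T, B5->T, B5->T, B5->T, B5->T, B5->T, B5->T, B5->T, B5->F, B7->E, B6->T, B7->E, B6->T, B7->E, ...; hits B1=T, B5=T, B5=F, B6=T, B6=F, B7=S, B7=E
test 4 (d=9, u=3) fires B1->T, B5->T, B5->T, B5->T, B5->T, B5->T, B5->T, B5->T, B5->F, B7->E, B6->T, B7->E, B6->T, B7->E, ...; hits B1=T, B5=T, B5=F, B6=T, B6=F, B7=S, B7=E
test 5 (d=3, u=1) fires B1->T, B5->T, B5->T, B5->T, B5->T, B5->T, B5->F, B7->E, B6->T, B7->E, B6->T, B7->E, B6->T, B7->E, ...; hits B1=T, B5=T, B5=F, B6=T, B6=F, B7=S, B7=E
test 6 (d=9, u=5) fires B1->T, B5->T, B5->T, B5->T, B5->T, B5->T, B5->T, B5->T, B5->F, B7->E, B6->T, B7->E, B6->T, B7->E, ...; hits B1=T, B5=T, B5=F, B6=T, B6=F, B7=S, B7=E
test 7 (d=6, u=1) fires B1->F, B3->S, B2->F, B4->T, B5->T, B5->T, B5->T, B5->F, B7->E, B6->F; hits B1=F, B2=F, B3=S, B4=T, B5=T, B5=F, B6=F, B7=E
test 8 (d=2, u=3) fires B1->T, B5->T, B5->T, B5->T, B5->T, B5->F, B7->E, B6->F; hits B1=T, B5=T, B5=F, B6=F, B7=E
test 9 (d=11, u=1) fires B1->T, B5->T, B5->T, B5->T, B5->T, B5->T, B5->T, B5->T, B5->F, B7->E, B6->F; hits B1=T, B5=T, B5=F, B6=F, B7=E
test 10 (d=6, u=4) fires B1->F, B3->E, B2->F, B4->F, B5->T, B5->T, B5->T, B5->T, B5->T, B5->T, B5->T, B5->F, B7->E, B6->T, ...; hits B1=F, B2=F, B3=E, B4=F, B5=T, B5=F, B6=T, B6=F, B7=S, B7=E
union over the pool: B1=T, B1=F, B2=F, B3=S, B3=E, B4=T, B4=F, B5=T, B5=F, B6=T, B6=F, B7=S, B7=E
uncovered (1 of 14): B2=T

Answer: 1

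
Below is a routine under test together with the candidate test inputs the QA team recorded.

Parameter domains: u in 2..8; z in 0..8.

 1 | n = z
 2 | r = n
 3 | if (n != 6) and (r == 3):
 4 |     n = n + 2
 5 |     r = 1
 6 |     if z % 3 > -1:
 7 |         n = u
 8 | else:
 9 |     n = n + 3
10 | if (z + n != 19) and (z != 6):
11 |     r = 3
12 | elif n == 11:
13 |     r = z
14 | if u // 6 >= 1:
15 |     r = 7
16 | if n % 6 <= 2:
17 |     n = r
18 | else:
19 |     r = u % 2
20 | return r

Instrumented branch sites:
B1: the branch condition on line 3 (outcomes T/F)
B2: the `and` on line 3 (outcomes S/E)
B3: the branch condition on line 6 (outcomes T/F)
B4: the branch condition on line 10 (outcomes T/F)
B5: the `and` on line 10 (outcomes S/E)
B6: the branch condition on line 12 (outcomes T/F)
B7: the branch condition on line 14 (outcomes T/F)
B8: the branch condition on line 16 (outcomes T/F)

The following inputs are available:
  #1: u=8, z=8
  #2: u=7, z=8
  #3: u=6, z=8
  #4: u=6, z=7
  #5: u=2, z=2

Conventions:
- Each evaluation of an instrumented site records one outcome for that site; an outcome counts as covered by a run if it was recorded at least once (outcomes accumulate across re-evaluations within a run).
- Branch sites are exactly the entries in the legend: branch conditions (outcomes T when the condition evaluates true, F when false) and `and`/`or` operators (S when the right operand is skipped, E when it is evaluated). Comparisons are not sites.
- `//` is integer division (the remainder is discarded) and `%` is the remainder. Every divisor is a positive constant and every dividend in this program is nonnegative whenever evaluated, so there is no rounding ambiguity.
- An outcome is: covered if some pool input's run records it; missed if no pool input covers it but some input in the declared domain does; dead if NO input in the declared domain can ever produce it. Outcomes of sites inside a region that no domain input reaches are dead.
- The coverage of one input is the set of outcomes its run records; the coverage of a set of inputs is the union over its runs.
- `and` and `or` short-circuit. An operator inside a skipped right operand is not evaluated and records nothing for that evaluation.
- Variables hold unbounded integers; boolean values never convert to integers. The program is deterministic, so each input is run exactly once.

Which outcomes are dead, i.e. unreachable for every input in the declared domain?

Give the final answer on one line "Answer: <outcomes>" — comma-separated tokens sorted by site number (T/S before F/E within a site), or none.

checking every outcome against all 63 domain inputs:
  B3=F: zero occurrences over every domain input -> dead
  reachable outcomes have witnesses, e.g. B1=T (e.g. u=2, z=3), B1=F (e.g. u=2, z=0), B2=S (e.g. u=2, z=6), B2=E (e.g. u=2, z=0)

Answer: B3=F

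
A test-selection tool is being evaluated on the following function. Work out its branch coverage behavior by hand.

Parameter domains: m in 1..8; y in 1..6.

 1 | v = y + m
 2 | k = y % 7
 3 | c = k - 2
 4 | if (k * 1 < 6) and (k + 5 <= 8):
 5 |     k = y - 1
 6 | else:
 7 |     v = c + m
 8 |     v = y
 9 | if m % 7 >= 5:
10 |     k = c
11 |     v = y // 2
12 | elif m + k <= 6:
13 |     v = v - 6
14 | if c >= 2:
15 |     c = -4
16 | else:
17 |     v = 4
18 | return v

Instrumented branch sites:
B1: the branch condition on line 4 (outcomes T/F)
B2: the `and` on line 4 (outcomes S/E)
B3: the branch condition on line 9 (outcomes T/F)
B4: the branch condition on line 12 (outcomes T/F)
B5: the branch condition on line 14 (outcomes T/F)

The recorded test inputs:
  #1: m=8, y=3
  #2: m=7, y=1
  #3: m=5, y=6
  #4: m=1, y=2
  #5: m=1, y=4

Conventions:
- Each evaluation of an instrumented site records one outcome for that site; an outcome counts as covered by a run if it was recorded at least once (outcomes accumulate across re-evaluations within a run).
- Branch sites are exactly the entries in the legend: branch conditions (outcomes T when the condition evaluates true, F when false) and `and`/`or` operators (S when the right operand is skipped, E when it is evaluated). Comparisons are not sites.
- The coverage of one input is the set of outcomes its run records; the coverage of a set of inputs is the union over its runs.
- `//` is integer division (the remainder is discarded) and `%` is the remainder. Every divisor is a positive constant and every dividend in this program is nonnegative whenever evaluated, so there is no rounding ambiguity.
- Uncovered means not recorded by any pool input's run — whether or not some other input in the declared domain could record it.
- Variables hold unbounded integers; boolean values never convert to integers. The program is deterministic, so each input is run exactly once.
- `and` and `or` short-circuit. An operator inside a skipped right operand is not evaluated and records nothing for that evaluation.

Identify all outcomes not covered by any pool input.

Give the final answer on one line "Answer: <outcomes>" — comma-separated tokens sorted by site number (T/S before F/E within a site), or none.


test 1 (m=8, y=3) hits B1=T, B2=E, B3=F, B4=F, B5=F
test 2 (m=7, y=1) hits B1=T, B2=E, B3=F, B4=F, B5=F
test 3 (m=5, y=6) hits B1=F, B2=S, B3=T, B5=T
test 4 (m=1, y=2) hits B1=T, B2=E, B3=F, B4=T, B5=F
test 5 (m=1, y=4) hits B1=F, B2=E, B3=F, B4=T, B5=T
union over the pool: B1=T, B1=F, B2=S, B2=E, B3=T, B3=F, B4=T, B4=F, B5=T, B5=F
uncovered (0 of 10): none
Answer: none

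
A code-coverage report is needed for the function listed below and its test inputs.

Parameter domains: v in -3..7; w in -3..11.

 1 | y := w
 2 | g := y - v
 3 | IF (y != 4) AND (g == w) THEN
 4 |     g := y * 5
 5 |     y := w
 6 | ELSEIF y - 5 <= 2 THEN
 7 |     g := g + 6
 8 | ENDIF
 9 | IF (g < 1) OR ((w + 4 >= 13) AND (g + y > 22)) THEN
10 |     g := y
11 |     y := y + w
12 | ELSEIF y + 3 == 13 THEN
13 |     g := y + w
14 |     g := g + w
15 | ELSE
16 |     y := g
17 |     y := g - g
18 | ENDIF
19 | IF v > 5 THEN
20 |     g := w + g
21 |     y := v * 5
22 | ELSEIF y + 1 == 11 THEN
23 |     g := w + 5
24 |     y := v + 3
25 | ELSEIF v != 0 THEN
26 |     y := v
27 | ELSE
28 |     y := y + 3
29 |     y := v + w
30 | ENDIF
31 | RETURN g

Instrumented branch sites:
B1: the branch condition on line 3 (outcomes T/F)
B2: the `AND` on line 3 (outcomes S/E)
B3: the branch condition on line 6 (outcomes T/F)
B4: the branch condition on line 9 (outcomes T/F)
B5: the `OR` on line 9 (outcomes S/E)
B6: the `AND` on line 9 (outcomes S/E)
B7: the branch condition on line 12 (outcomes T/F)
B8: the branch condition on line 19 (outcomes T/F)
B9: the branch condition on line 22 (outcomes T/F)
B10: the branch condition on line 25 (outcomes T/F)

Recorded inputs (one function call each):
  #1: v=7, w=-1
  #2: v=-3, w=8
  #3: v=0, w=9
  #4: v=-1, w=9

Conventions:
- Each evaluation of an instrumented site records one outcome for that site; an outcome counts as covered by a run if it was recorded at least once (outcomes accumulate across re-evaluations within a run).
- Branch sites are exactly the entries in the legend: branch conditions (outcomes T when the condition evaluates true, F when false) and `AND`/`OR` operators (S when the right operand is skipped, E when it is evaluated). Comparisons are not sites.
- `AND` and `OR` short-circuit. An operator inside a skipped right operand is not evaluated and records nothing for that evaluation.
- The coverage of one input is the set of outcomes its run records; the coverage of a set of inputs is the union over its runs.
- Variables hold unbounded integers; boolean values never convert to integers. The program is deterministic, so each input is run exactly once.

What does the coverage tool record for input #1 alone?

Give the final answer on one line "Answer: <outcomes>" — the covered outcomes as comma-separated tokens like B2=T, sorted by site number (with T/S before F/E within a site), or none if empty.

Simulating input #1 (v=7, w=-1) step by step:
  B2->E, B1->F, B3->T, B5->S, B4->T, B8->T
collecting distinct outcomes: B1=F, B2=E, B3=T, B4=T, B5=S, B8=T

Answer: B1=F, B2=E, B3=T, B4=T, B5=S, B8=T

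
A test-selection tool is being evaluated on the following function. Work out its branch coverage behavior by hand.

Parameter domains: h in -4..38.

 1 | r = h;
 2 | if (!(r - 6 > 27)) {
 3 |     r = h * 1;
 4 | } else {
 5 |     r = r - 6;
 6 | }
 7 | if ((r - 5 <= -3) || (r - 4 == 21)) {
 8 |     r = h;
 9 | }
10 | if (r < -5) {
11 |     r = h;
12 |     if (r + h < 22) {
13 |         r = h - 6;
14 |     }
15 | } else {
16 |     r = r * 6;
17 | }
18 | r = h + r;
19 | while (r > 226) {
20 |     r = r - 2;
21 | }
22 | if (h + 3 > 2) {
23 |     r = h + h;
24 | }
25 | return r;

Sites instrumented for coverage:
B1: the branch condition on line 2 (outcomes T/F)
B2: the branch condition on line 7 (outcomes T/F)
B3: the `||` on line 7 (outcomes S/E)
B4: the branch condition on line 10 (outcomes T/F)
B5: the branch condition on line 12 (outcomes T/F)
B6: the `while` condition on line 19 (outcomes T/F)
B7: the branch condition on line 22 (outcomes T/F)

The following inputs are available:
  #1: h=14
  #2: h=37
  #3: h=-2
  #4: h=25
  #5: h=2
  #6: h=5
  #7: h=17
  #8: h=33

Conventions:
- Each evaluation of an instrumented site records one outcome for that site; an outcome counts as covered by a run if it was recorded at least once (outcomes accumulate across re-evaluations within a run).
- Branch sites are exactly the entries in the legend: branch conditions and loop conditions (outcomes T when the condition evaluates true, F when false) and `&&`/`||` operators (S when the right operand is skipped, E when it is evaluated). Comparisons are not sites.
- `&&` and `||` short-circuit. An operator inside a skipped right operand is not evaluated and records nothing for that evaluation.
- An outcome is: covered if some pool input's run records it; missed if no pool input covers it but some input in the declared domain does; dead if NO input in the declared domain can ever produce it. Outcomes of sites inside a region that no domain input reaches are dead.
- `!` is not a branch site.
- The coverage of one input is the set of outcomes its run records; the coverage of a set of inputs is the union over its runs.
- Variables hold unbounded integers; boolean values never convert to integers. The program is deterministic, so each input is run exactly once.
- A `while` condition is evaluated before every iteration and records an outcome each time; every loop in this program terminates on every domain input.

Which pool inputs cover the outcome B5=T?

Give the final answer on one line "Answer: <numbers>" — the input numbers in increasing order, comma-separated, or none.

input #1 (h=14): never hits B5=T
input #2 (h=37): never hits B5=T
input #3 (h=-2): never hits B5=T
input #4 (h=25): never hits B5=T
input #5 (h=2): never hits B5=T
input #6 (h=5): never hits B5=T
input #7 (h=17): never hits B5=T
input #8 (h=33): never hits B5=T

Answer: none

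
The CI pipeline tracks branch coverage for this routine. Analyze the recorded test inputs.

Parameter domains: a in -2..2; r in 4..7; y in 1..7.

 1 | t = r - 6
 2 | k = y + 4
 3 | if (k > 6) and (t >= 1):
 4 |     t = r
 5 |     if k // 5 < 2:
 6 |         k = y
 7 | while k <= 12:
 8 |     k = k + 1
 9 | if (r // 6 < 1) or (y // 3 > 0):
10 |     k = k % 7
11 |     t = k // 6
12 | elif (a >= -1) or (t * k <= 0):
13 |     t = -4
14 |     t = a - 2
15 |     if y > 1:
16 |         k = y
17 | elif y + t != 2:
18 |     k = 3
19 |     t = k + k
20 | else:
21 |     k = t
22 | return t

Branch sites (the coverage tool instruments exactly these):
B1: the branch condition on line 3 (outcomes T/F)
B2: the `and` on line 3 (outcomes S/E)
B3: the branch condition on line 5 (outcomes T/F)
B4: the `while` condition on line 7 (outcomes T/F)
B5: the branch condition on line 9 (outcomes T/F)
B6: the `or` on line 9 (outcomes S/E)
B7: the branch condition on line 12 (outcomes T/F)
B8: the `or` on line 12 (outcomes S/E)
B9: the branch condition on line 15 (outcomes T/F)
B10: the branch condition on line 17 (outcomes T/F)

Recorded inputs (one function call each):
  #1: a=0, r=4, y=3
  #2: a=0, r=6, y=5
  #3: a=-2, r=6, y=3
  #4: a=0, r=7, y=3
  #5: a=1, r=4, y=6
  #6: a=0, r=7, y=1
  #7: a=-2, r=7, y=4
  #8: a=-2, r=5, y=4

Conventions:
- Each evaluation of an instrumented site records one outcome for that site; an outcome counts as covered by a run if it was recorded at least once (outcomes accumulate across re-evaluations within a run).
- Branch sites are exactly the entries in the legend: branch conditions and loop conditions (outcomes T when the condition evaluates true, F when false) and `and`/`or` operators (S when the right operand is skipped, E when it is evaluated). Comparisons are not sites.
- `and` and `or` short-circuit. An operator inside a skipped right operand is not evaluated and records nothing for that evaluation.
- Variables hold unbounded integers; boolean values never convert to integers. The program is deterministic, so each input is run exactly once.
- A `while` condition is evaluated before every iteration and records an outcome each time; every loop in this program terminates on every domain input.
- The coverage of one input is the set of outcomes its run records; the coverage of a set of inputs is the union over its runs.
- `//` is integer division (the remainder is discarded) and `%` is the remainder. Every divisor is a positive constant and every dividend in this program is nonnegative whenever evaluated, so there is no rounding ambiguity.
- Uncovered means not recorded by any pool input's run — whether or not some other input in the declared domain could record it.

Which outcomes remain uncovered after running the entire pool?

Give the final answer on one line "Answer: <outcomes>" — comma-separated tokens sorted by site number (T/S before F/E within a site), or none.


input #1 (a=0, r=4, y=3): covers B1=F, B2=E, B4=T, B4=F, B5=T, B6=S
input #2 (a=0, r=6, y=5): covers B1=F, B2=E, B4=T, B4=F, B5=T, B6=E
input #3 (a=-2, r=6, y=3): covers B1=F, B2=E, B4=T, B4=F, B5=T, B6=E
input #4 (a=0, r=7, y=3): covers B1=T, B2=E, B3=T, B4=T, B4=F, B5=T, B6=E
input #5 (a=1, r=4, y=6): covers B1=F, B2=E, B4=T, B4=F, B5=T, B6=S
input #6 (a=0, r=7, y=1): covers B1=F, B2=S, B4=T, B4=F, B5=F, B6=E, B7=T, B8=S, B9=F
input #7 (a=-2, r=7, y=4): covers B1=T, B2=E, B3=T, B4=T, B4=F, B5=T, B6=E
input #8 (a=-2, r=5, y=4): covers B1=F, B2=E, B4=T, B4=F, B5=T, B6=S
union over the pool: B1=T, B1=F, B2=S, B2=E, B3=T, B4=T, B4=F, B5=T, B5=F, B6=S, B6=E, B7=T, B8=S, B9=F
uncovered (6 of 20): B3=F, B7=F, B8=E, B9=T, B10=T, B10=F
Answer: B3=F, B7=F, B8=E, B9=T, B10=T, B10=F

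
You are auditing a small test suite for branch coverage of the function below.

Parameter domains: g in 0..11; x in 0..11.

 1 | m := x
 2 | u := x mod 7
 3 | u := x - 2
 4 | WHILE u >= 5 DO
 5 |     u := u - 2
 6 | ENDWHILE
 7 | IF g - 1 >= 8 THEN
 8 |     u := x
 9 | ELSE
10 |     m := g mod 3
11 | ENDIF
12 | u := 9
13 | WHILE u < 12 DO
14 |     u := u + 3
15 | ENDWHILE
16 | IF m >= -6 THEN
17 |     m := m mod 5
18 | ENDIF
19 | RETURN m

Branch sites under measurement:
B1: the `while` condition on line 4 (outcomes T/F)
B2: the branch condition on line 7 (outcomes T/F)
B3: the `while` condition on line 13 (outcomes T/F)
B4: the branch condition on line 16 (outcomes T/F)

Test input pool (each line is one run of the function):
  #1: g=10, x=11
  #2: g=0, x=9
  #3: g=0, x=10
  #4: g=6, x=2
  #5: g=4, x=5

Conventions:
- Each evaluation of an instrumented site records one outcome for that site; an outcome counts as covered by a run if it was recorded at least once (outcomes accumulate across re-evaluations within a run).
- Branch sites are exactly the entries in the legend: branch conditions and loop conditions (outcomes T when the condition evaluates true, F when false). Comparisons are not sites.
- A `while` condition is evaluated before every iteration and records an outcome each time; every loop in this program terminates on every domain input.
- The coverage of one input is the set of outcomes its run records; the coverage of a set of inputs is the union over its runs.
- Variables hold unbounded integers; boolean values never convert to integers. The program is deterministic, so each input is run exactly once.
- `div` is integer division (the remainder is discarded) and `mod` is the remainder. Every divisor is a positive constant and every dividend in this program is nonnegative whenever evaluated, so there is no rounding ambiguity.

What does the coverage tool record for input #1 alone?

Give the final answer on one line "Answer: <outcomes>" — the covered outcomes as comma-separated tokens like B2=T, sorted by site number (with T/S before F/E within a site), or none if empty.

Event log for input #1 (g=10, x=11):
  B1->T, B1->T, B1->T, B1->F, B2->T, B3->T, B3->F, B4->T
as a set, this run covers: B1=T, B1=F, B2=T, B3=T, B3=F, B4=T

Answer: B1=T, B1=F, B2=T, B3=T, B3=F, B4=T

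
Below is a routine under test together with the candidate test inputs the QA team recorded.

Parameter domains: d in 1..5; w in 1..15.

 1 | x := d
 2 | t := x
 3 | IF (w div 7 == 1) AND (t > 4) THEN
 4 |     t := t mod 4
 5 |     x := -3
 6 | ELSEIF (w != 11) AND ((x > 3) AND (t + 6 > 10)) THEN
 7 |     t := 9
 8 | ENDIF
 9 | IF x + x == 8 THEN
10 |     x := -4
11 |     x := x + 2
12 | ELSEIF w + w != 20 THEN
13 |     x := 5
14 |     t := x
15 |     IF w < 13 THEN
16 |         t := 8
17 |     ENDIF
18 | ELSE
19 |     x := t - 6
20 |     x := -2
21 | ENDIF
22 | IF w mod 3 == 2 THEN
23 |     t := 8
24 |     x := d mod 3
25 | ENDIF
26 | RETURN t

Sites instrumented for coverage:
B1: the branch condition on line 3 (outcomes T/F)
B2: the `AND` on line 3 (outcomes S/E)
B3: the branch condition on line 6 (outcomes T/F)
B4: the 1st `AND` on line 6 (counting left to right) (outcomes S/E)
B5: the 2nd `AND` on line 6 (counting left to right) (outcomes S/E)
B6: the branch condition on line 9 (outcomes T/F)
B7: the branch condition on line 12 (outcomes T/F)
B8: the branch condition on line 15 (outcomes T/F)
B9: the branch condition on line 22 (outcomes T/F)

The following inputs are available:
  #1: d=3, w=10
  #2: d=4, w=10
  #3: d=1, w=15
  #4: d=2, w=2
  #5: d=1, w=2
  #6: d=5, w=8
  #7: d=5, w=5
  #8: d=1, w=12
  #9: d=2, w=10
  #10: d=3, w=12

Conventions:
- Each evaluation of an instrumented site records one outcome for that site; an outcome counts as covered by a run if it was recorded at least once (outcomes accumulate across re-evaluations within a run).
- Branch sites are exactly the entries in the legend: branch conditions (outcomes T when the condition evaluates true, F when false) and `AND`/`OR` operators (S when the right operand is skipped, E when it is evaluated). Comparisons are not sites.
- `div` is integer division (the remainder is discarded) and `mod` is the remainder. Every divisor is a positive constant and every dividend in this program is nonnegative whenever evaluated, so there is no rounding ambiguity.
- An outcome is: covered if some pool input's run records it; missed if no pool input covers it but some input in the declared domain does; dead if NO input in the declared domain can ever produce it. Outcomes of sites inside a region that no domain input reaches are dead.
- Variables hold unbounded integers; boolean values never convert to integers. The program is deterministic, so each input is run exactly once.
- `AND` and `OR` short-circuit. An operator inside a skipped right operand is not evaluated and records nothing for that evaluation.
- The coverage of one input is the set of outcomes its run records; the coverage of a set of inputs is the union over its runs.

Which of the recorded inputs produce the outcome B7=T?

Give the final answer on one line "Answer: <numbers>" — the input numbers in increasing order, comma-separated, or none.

input #1 (d=3, w=10): misses B7=T
input #2 (d=4, w=10): misses B7=T
input #3 (d=1, w=15): covers B7=T
input #4 (d=2, w=2): covers B7=T
input #5 (d=1, w=2): covers B7=T
input #6 (d=5, w=8): covers B7=T
input #7 (d=5, w=5): covers B7=T
input #8 (d=1, w=12): covers B7=T
input #9 (d=2, w=10): misses B7=T
input #10 (d=3, w=12): covers B7=T

Answer: 3, 4, 5, 6, 7, 8, 10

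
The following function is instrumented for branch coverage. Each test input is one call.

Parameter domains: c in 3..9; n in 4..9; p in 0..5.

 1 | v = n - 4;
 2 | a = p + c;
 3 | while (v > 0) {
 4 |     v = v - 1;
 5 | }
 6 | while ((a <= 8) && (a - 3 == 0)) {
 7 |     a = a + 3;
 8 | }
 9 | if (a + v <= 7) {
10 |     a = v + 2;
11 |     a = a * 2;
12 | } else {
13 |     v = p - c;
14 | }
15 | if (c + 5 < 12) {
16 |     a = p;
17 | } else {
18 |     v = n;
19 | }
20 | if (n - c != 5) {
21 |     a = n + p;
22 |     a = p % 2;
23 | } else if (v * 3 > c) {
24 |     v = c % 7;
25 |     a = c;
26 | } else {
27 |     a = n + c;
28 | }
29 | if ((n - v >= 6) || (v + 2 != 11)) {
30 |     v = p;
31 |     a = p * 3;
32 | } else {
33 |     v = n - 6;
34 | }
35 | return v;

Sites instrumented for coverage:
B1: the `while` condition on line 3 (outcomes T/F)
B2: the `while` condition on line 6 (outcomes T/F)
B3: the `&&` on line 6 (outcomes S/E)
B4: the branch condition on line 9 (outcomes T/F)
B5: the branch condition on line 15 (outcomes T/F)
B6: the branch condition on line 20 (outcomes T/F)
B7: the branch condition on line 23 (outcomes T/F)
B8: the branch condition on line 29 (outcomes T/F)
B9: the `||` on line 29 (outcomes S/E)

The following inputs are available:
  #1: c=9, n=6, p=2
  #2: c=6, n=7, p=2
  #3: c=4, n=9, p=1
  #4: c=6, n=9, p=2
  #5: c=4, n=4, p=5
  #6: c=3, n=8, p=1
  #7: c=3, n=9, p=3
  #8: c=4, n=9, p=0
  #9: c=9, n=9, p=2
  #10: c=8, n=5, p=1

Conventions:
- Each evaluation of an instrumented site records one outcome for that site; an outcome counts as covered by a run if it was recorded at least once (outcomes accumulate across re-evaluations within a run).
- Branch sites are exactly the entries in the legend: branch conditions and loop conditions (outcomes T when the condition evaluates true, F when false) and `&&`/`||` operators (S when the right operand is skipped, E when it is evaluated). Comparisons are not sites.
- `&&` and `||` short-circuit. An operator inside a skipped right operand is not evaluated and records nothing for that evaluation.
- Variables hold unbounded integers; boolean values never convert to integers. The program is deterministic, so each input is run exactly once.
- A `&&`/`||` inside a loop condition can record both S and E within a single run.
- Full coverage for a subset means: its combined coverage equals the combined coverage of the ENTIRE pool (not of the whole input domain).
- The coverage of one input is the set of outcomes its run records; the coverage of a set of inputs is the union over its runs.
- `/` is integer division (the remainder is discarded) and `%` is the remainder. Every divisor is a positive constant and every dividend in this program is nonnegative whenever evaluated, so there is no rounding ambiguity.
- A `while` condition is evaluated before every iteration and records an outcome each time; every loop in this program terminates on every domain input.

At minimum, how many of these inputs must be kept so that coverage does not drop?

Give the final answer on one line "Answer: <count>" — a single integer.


input #1 (c=9, n=6, p=2): events B1->T, B1->T, B1->F, B3->S, B2->F, B4->F, B5->F, B6->T, B9->E, B8->T; covers B1=T, B1=F, B2=F, B3=S, B4=F, B5=F, B6=T, B8=T, B9=E
input #2 (c=6, n=7, p=2): events B1->T, B1->T, B1->T, B1->F, B3->E, B2->F, B4->F, B5->T, B6->T, B9->S, B8->T; covers B1=T, B1=F, B2=F, B3=E, B4=F, B5=T, B6=T, B8=T, B9=S
input #3 (c=4, n=9, p=1): events B1->T, B1->T, B1->T, B1->T, B1->T, B1->F, B3->E, B2->F, B4->T, B5->T, B6->F, B7->F, B9->S, B8->T; covers B1=T, B1=F, B2=F, B3=E, B4=T, B5=T, B6=F, B7=F, B8=T, B9=S
input #4 (c=6, n=9, p=2): events B1->T, B1->T, B1->T, B1->T, B1->T, B1->F, B3->E, B2->F, B4->F, B5->T, B6->T, B9->S, B8->T; covers B1=T, B1=F, B2=F, B3=E, B4=F, B5=T, B6=T, B8=T, B9=S
input #5 (c=4, n=4, p=5): events B1->F, B3->S, B2->F, B4->F, B5->T, B6->T, B9->E, B8->T; covers B1=F, B2=F, B3=S, B4=F, B5=T, B6=T, B8=T, B9=E
input #6 (c=3, n=8, p=1): events B1->T, B1->T, B1->T, B1->T, B1->F, B3->E, B2->F, B4->T, B5->T, B6->F, B7->F, B9->S, B8->T; covers B1=T, B1=F, B2=F, B3=E, B4=T, B5=T, B6=F, B7=F, B8=T, B9=S
input #7 (c=3, n=9, p=3): events B1->T, B1->T, B1->T, B1->T, B1->T, B1->F, B3->E, B2->F, B4->T, B5->T, B6->T, B9->S, B8->T; covers B1=T, B1=F, B2=F, B3=E, B4=T, B5=T, B6=T, B8=T, B9=S
input #8 (c=4, n=9, p=0): events B1->T, B1->T, B1->T, B1->T, B1->T, B1->F, B3->E, B2->F, B4->T, B5->T, B6->F, B7->F, B9->S, B8->T; covers B1=T, B1=F, B2=F, B3=E, B4=T, B5=T, B6=F, B7=F, B8=T, B9=S
input #9 (c=9, n=9, p=2): events B1->T, B1->T, B1->T, B1->T, B1->T, B1->F, B3->S, B2->F, B4->F, B5->F, B6->T, B9->E, B8->F; covers B1=T, B1=F, B2=F, B3=S, B4=F, B5=F, B6=T, B8=F, B9=E
input #10 (c=8, n=5, p=1): events B1->T, B1->F, B3->S, B2->F, B4->F, B5->F, B6->T, B9->E, B8->T; covers B1=T, B1=F, B2=F, B3=S, B4=F, B5=F, B6=T, B8=T, B9=E
union over all inputs: B1=T, B1=F, B2=F, B3=S, B3=E, B4=T, B4=F, B5=T, B5=F, B6=T, B6=F, B7=F, B8=T, B8=F, B9=S, B9=E (16 outcomes)
size 1 is not enough: best union over all size-1 subsets is 10/16
inputs {3, 9} (size 2) cover everything; no size-2 subset with a lexicographically smaller index list covers all 16
Answer: 2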